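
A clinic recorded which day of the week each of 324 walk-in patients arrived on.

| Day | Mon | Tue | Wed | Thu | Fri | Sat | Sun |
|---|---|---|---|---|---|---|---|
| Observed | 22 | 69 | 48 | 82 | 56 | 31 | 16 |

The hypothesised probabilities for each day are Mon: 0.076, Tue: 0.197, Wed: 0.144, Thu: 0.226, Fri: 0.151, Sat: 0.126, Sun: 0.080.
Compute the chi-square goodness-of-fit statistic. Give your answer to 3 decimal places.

8.973

Expected counts E_i = n·p_i: 324×0.076 = 24.624, 324×0.197 = 63.828, 324×0.144 = 46.656, 324×0.226 = 73.224, 324×0.151 = 48.924, 324×0.126 = 40.824, 324×0.080 = 25.92.
χ² = (22−24.624)²/24.624 + (69−63.828)²/63.828 + (48−46.656)²/46.656 + (82−73.224)²/73.224 + (56−48.924)²/48.924 + (31−40.824)²/40.824 + (16−25.92)²/25.92
   = 0.2796 + 0.4191 + 0.0387 + 1.0518 + 1.0234 + 2.3641 + 3.7965
Sum = 8.973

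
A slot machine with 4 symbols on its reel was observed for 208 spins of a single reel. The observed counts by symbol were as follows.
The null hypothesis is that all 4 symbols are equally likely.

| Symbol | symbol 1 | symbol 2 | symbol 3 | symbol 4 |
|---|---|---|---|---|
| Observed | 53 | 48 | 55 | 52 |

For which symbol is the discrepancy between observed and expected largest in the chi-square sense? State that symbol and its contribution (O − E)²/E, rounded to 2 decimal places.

symbol 2, 0.31

Expected count for each of the 4 categories: 208/4 = 52.
cat           O        E   (O−E)²/E
symbol 1     53       52      0.019
symbol 2     48       52      0.308
symbol 3     55       52      0.173
symbol 4     52       52      0.000
The largest term is for symbol 2: 0.31.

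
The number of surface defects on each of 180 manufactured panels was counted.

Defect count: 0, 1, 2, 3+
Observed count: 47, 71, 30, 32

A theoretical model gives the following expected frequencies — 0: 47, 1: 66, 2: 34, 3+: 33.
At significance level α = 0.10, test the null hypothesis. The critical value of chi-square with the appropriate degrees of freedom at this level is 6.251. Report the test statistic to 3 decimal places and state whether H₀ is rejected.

0.880; do not reject

0: (47 − 47)²/47 = 0/47 = 0.0000
1: (71 − 66)²/66 = 25/66 = 0.3788
2: (30 − 34)²/34 = 16/34 = 0.4706
3+: (32 − 33)²/33 = 1/33 = 0.0303
Sum = 0.880
df = 3. Since 0.880 < 6.251, we do not reject H₀.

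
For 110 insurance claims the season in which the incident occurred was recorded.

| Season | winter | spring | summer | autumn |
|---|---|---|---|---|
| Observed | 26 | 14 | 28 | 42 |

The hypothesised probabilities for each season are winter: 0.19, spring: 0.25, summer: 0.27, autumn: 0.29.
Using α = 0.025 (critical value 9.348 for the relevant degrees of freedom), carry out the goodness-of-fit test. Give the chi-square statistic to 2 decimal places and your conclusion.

11.17; reject

Expected counts E_i = n·p_i: 110×0.19 = 20.9, 110×0.25 = 27.5, 110×0.27 = 29.7, 110×0.29 = 31.9.
winter: (26 − 20.9)²/20.9 = 26.01/20.9 = 1.244
spring: (14 − 27.5)²/27.5 = 182.25/27.5 = 6.627
summer: (28 − 29.7)²/29.7 = 2.89/29.7 = 0.097
autumn: (42 − 31.9)²/31.9 = 102.01/31.9 = 3.198
Sum = 11.17
df = 3. Since 11.17 > 9.348, we reject H₀.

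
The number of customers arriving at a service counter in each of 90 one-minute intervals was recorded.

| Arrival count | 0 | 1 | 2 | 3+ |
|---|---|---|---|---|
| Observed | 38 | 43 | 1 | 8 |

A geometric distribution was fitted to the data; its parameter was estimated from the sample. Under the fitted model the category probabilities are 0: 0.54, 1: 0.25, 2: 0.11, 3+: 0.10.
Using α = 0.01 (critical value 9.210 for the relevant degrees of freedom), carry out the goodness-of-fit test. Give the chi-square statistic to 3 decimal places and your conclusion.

Expected counts E_i = n·p_i: 90×0.54 = 48.6, 90×0.25 = 22.5, 90×0.11 = 9.9, 90×0.10 = 9.
0: (38 − 48.6)²/48.6 = 112.36/48.6 = 2.3119
1: (43 − 22.5)²/22.5 = 420.25/22.5 = 18.6778
2: (1 − 9.9)²/9.9 = 79.21/9.9 = 8.0010
3+: (8 − 9)²/9 = 1/9 = 0.1111
Sum = 29.102
df = 2. Since 29.102 > 9.210, we reject H₀.

29.102; reject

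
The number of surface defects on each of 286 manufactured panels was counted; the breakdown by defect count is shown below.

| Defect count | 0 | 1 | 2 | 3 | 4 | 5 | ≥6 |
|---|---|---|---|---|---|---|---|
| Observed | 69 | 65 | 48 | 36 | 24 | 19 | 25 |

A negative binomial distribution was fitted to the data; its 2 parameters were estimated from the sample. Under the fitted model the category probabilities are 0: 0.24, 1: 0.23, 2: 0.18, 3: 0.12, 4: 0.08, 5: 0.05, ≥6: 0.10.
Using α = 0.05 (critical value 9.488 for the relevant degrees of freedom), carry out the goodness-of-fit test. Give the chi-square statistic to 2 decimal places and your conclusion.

2.38; do not reject

Expected counts E_i = n·p_i: 286×0.24 = 68.64, 286×0.23 = 65.78, 286×0.18 = 51.48, 286×0.12 = 34.32, 286×0.08 = 22.88, 286×0.05 = 14.3, 286×0.10 = 28.6.
cat         O        E   (O−E)²/E
0          69    68.64      0.002
1          65    65.78      0.009
2          48    51.48      0.235
3          36    34.32      0.082
4          24    22.88      0.055
5          19     14.3      1.545
≥6         25     28.6      0.453
Sum = 2.38
df = 4. Since 2.38 < 9.488, we do not reject H₀.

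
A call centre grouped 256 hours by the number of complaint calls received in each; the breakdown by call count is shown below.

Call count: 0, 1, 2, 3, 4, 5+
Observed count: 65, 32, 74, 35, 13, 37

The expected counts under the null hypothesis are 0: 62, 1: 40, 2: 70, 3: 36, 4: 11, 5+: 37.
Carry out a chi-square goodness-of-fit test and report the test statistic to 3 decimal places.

0: (65 − 62)²/62 = 9/62 = 0.1452
1: (32 − 40)²/40 = 64/40 = 1.6000
2: (74 − 70)²/70 = 16/70 = 0.2286
3: (35 − 36)²/36 = 1/36 = 0.0278
4: (13 − 11)²/11 = 4/11 = 0.3636
5+: (37 − 37)²/37 = 0/37 = 0.0000
Sum = 2.365

2.365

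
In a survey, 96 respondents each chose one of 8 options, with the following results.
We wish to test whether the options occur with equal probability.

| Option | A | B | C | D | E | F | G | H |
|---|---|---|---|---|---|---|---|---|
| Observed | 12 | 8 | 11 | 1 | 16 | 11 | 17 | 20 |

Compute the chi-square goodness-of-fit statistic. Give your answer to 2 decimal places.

20.33

Under H₀ each category has probability 1/8, so each expected count is 96/8 = 12.
A: (12 − 12)²/12 = 0/12 = 0.000
B: (8 − 12)²/12 = 16/12 = 1.333
C: (11 − 12)²/12 = 1/12 = 0.083
D: (1 − 12)²/12 = 121/12 = 10.083
E: (16 − 12)²/12 = 16/12 = 1.333
F: (11 − 12)²/12 = 1/12 = 0.083
G: (17 − 12)²/12 = 25/12 = 2.083
H: (20 − 12)²/12 = 64/12 = 5.333
Sum = 20.33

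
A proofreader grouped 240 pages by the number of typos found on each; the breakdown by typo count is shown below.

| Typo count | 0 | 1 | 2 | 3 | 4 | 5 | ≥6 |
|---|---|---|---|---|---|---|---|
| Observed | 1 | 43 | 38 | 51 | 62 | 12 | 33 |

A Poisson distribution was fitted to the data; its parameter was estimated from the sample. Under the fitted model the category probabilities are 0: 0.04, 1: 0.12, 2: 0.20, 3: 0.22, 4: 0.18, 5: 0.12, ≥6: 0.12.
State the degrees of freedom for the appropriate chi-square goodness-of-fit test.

5

There are k = 7 categories and 1 parameter estimated from the data, so df = 7 − 1 − 1 = 5.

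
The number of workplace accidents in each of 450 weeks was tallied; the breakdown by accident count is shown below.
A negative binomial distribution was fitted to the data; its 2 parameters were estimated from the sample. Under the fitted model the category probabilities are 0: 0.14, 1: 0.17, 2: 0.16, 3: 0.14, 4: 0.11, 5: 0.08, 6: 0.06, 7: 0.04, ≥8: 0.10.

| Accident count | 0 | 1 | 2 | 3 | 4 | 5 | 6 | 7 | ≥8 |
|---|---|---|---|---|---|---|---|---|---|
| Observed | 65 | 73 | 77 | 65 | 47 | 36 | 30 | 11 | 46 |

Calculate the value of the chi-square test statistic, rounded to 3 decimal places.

Expected counts E_i = n·p_i: 450×0.14 = 63, 450×0.17 = 76.5, 450×0.16 = 72, 450×0.14 = 63, 450×0.11 = 49.5, 450×0.08 = 36, 450×0.06 = 27, 450×0.04 = 18, 450×0.10 = 45.
0: (65 − 63)²/63 = 4/63 = 0.0635
1: (73 − 76.5)²/76.5 = 12.25/76.5 = 0.1601
2: (77 − 72)²/72 = 25/72 = 0.3472
3: (65 − 63)²/63 = 4/63 = 0.0635
4: (47 − 49.5)²/49.5 = 6.25/49.5 = 0.1263
5: (36 − 36)²/36 = 0/36 = 0.0000
6: (30 − 27)²/27 = 9/27 = 0.3333
7: (11 − 18)²/18 = 49/18 = 2.7222
≥8: (46 − 45)²/45 = 1/45 = 0.0222
Sum = 3.838

3.838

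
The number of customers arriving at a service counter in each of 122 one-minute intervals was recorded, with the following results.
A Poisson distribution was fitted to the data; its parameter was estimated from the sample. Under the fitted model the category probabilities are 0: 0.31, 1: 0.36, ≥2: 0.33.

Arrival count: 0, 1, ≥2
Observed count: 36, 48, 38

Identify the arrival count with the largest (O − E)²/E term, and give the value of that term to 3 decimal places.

Expected counts E_i = n·p_i: 122×0.31 = 37.82, 122×0.36 = 43.92, 122×0.33 = 40.26.
0: (36 − 37.82)²/37.82 = 3.3124/37.82 = 0.0876
1: (48 − 43.92)²/43.92 = 16.6464/43.92 = 0.3790
≥2: (38 − 40.26)²/40.26 = 5.1076/40.26 = 0.1269
The largest term is for 1: 0.379.

1, 0.379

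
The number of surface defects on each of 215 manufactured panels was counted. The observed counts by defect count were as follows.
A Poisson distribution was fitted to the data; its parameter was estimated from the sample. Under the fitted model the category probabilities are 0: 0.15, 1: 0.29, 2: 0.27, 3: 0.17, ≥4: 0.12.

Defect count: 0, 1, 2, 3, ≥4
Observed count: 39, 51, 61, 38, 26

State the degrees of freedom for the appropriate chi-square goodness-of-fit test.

There are k = 5 categories and 1 parameter estimated from the data, so df = 5 − 1 − 1 = 3.

3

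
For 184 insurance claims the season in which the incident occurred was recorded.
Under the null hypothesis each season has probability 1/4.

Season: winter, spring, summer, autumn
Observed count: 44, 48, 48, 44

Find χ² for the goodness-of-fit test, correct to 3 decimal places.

Under H₀ each category has probability 1/4, so each expected count is 184/4 = 46.
χ² = (44−46)²/46 + (48−46)²/46 + (48−46)²/46 + (44−46)²/46
   = 0.0870 + 0.0870 + 0.0870 + 0.0870
Sum = 0.348

0.348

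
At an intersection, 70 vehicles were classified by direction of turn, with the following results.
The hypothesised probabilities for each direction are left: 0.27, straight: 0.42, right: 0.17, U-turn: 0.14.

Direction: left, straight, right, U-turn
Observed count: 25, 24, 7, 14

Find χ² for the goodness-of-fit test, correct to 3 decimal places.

6.778

Expected counts E_i = n·p_i: 70×0.27 = 18.9, 70×0.42 = 29.4, 70×0.17 = 11.9, 70×0.14 = 9.8.
cat           O        E   (O−E)²/E
left         25     18.9     1.9688
straight     24     29.4     0.9918
right         7     11.9     2.0176
U-turn       14      9.8     1.8000
Sum = 6.778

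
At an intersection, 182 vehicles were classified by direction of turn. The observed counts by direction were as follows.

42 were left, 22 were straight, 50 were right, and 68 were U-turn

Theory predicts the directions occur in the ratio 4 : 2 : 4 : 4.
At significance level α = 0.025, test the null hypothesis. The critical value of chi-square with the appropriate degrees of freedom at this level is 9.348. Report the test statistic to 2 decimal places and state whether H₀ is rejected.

Ratio total = 14. Expected counts: 182×4/14 = 52, 182×2/14 = 26, 182×4/14 = 52, 182×4/14 = 52.
χ² = (42−52)²/52 + (22−26)²/26 + (50−52)²/52 + (68−52)²/52
   = 1.923 + 0.615 + 0.077 + 4.923
Sum = 7.54
df = 3. Since 7.54 < 9.348, we do not reject H₀.

7.54; do not reject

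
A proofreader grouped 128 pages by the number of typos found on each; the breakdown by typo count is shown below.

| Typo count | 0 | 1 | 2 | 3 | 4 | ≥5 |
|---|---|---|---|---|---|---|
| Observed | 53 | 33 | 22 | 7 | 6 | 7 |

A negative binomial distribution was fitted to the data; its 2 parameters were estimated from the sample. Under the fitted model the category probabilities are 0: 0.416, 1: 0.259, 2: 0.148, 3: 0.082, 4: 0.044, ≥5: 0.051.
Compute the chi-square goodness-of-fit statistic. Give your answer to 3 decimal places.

Expected counts E_i = n·p_i: 128×0.416 = 53.248, 128×0.259 = 33.152, 128×0.148 = 18.944, 128×0.082 = 10.496, 128×0.044 = 5.632, 128×0.051 = 6.528.
cat         O        E   (O−E)²/E
0          53   53.248     0.0012
1          33   33.152     0.0007
2          22   18.944     0.4930
3           7   10.496     1.1644
4           6    5.632     0.0240
≥5          7    6.528     0.0341
Sum = 1.717

1.717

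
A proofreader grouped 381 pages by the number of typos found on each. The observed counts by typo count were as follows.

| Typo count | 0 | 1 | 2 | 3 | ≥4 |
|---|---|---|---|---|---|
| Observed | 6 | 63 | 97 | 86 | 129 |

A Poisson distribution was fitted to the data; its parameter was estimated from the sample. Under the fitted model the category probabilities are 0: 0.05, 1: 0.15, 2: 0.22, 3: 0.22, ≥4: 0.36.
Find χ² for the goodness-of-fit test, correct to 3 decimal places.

12.153

Expected counts E_i = n·p_i: 381×0.05 = 19.05, 381×0.15 = 57.15, 381×0.22 = 83.82, 381×0.22 = 83.82, 381×0.36 = 137.16.
χ² = (6−19.05)²/19.05 + (63−57.15)²/57.15 + (97−83.82)²/83.82 + (86−83.82)²/83.82 + (129−137.16)²/137.16
   = 8.9398 + 0.5988 + 2.0724 + 0.0567 + 0.4855
Sum = 12.153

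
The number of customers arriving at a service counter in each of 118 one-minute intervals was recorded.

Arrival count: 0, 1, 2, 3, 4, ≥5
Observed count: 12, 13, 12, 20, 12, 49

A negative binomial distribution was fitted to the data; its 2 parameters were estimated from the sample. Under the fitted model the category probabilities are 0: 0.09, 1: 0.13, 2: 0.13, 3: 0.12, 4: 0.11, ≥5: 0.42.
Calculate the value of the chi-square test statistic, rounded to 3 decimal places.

Expected counts E_i = n·p_i: 118×0.09 = 10.62, 118×0.13 = 15.34, 118×0.13 = 15.34, 118×0.12 = 14.16, 118×0.11 = 12.98, 118×0.42 = 49.56.
0: (12 − 10.62)²/10.62 = 1.9044/10.62 = 0.1793
1: (13 − 15.34)²/15.34 = 5.4756/15.34 = 0.3569
2: (12 − 15.34)²/15.34 = 11.1556/15.34 = 0.7272
3: (20 − 14.16)²/14.16 = 34.1056/14.16 = 2.4086
4: (12 − 12.98)²/12.98 = 0.9604/12.98 = 0.0740
≥5: (49 − 49.56)²/49.56 = 0.3136/49.56 = 0.0063
Sum = 3.752

3.752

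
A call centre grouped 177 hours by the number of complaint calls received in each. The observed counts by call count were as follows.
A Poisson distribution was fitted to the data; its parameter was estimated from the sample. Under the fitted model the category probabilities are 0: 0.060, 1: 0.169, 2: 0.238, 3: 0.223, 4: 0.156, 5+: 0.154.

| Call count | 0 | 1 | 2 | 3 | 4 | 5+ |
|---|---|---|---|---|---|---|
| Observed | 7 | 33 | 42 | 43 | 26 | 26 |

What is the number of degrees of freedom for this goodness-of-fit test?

There are k = 6 categories and 1 parameter estimated from the data, so df = 6 − 1 − 1 = 4.

4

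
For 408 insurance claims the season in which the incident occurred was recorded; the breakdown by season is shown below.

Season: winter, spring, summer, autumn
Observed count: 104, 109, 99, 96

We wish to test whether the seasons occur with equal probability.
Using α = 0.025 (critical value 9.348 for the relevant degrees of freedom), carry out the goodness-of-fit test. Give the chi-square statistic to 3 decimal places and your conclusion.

Expected count for each of the 4 categories: 408/4 = 102.
winter: (104 − 102)²/102 = 4/102 = 0.0392
spring: (109 − 102)²/102 = 49/102 = 0.4804
summer: (99 − 102)²/102 = 9/102 = 0.0882
autumn: (96 − 102)²/102 = 36/102 = 0.3529
Sum = 0.961
df = 3. Since 0.961 < 9.348, we do not reject H₀.

0.961; do not reject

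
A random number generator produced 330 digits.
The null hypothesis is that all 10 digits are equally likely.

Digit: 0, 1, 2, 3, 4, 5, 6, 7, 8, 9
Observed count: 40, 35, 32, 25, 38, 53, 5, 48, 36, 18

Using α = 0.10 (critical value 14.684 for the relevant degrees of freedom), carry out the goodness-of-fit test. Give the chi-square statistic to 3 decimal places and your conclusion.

54.121; reject

Expected count for each of the 10 categories: 330/10 = 33.
0: (40 − 33)²/33 = 49/33 = 1.4848
1: (35 − 33)²/33 = 4/33 = 0.1212
2: (32 − 33)²/33 = 1/33 = 0.0303
3: (25 − 33)²/33 = 64/33 = 1.9394
4: (38 − 33)²/33 = 25/33 = 0.7576
5: (53 − 33)²/33 = 400/33 = 12.1212
6: (5 − 33)²/33 = 784/33 = 23.7576
7: (48 − 33)²/33 = 225/33 = 6.8182
8: (36 − 33)²/33 = 9/33 = 0.2727
9: (18 − 33)²/33 = 225/33 = 6.8182
Sum = 54.121
df = 9. Since 54.121 > 14.684, we reject H₀.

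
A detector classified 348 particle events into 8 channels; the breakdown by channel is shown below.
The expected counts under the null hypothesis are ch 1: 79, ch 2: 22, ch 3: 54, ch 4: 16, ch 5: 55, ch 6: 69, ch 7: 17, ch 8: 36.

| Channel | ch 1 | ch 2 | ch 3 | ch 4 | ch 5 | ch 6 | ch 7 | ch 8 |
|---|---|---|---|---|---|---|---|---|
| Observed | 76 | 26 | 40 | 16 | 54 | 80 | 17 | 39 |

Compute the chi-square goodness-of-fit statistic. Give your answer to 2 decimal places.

ch 1: (76 − 79)²/79 = 9/79 = 0.114
ch 2: (26 − 22)²/22 = 16/22 = 0.727
ch 3: (40 − 54)²/54 = 196/54 = 3.630
ch 4: (16 − 16)²/16 = 0/16 = 0.000
ch 5: (54 − 55)²/55 = 1/55 = 0.018
ch 6: (80 − 69)²/69 = 121/69 = 1.754
ch 7: (17 − 17)²/17 = 0/17 = 0.000
ch 8: (39 − 36)²/36 = 9/36 = 0.250
Sum = 6.49

6.49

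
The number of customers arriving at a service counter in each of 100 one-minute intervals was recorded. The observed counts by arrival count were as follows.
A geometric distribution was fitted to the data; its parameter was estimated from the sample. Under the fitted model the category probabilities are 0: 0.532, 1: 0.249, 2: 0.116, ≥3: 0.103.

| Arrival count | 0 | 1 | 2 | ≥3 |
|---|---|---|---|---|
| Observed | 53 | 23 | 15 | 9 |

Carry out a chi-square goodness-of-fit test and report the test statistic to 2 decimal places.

Expected counts E_i = n·p_i: 100×0.532 = 53.2, 100×0.249 = 24.9, 100×0.116 = 11.6, 100×0.103 = 10.3.
χ² = (53−53.2)²/53.2 + (23−24.9)²/24.9 + (15−11.6)²/11.6 + (9−10.3)²/10.3
   = 0.001 + 0.145 + 0.997 + 0.164
Sum = 1.31

1.31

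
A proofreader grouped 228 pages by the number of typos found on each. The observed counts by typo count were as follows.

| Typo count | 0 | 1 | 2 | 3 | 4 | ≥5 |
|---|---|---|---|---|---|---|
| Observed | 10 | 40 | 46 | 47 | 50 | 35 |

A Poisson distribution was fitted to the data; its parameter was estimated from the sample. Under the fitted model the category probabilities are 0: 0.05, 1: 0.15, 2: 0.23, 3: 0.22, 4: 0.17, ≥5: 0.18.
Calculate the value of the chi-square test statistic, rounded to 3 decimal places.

6.294

Expected counts E_i = n·p_i: 228×0.05 = 11.4, 228×0.15 = 34.2, 228×0.23 = 52.44, 228×0.22 = 50.16, 228×0.17 = 38.76, 228×0.18 = 41.04.
χ² = (10−11.4)²/11.4 + (40−34.2)²/34.2 + (46−52.44)²/52.44 + (47−50.16)²/50.16 + (50−38.76)²/38.76 + (35−41.04)²/41.04
   = 0.1719 + 0.9836 + 0.7909 + 0.1991 + 3.2595 + 0.8889
Sum = 6.294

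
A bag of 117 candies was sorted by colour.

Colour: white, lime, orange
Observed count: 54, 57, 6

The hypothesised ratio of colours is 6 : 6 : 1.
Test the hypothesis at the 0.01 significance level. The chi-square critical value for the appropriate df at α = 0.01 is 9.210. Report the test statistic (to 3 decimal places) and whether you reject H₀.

Ratio total = 13. Expected counts: 117×6/13 = 54, 117×6/13 = 54, 117×1/13 = 9.
cat         O        E   (O−E)²/E
white      54       54     0.0000
lime       57       54     0.1667
orange      6        9     1.0000
Sum = 1.167
df = 2. Since 1.167 < 9.210, we do not reject H₀.

1.167; do not reject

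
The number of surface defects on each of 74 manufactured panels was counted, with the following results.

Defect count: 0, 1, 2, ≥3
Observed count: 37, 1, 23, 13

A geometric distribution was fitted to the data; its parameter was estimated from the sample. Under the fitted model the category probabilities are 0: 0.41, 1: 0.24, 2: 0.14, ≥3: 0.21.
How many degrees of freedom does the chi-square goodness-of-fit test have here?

There are k = 4 categories and 1 parameter estimated from the data, so df = 4 − 1 − 1 = 2.

2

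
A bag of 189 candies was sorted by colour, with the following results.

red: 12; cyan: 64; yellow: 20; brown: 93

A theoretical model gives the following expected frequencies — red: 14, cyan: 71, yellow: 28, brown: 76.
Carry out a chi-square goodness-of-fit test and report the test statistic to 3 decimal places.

7.064

cat         O        E   (O−E)²/E
red        12       14     0.2857
cyan       64       71     0.6901
yellow     20       28     2.2857
brown      93       76     3.8026
Sum = 7.064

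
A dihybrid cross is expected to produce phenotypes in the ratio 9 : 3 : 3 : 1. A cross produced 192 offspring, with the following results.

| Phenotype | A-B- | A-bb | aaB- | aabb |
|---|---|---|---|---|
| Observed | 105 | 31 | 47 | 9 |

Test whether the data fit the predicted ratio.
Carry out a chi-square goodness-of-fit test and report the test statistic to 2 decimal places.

4.89

Ratio total = 16. Expected counts: 192×9/16 = 108, 192×3/16 = 36, 192×3/16 = 36, 192×1/16 = 12.
χ² = (105−108)²/108 + (31−36)²/36 + (47−36)²/36 + (9−12)²/12
   = 0.083 + 0.694 + 3.361 + 0.750
Sum = 4.89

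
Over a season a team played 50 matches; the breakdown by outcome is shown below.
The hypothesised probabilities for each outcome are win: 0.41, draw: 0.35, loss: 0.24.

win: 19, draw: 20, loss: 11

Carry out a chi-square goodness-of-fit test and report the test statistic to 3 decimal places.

Expected counts E_i = n·p_i: 50×0.41 = 20.5, 50×0.35 = 17.5, 50×0.24 = 12.
cat         O        E   (O−E)²/E
win        19     20.5     0.1098
draw       20     17.5     0.3571
loss       11       12     0.0833
Sum = 0.550

0.550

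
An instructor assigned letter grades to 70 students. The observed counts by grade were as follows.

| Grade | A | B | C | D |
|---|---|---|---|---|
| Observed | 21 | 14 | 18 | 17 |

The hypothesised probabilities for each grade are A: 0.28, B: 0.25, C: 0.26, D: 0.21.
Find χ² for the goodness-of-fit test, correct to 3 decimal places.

Expected counts E_i = n·p_i: 70×0.28 = 19.6, 70×0.25 = 17.5, 70×0.26 = 18.2, 70×0.21 = 14.7.
A: (21 − 19.6)²/19.6 = 1.96/19.6 = 0.1000
B: (14 − 17.5)²/17.5 = 12.25/17.5 = 0.7000
C: (18 − 18.2)²/18.2 = 0.04/18.2 = 0.0022
D: (17 − 14.7)²/14.7 = 5.29/14.7 = 0.3599
Sum = 1.162

1.162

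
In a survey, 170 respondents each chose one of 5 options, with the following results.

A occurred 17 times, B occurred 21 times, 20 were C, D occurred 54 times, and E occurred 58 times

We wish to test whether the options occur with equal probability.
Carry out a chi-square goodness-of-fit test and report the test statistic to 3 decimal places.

47.941

Expected count for each of the 5 categories: 170/5 = 34.
A: (17 − 34)²/34 = 289/34 = 8.5000
B: (21 − 34)²/34 = 169/34 = 4.9706
C: (20 − 34)²/34 = 196/34 = 5.7647
D: (54 − 34)²/34 = 400/34 = 11.7647
E: (58 − 34)²/34 = 576/34 = 16.9412
Sum = 47.941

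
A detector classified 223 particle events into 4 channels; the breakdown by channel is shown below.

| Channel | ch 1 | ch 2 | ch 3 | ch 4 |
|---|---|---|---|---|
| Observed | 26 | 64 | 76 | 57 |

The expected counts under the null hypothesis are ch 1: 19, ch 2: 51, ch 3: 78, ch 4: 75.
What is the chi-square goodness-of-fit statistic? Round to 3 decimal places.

cat         O        E   (O−E)²/E
ch 1       26       19     2.5789
ch 2       64       51     3.3137
ch 3       76       78     0.0513
ch 4       57       75     4.3200
Sum = 10.264

10.264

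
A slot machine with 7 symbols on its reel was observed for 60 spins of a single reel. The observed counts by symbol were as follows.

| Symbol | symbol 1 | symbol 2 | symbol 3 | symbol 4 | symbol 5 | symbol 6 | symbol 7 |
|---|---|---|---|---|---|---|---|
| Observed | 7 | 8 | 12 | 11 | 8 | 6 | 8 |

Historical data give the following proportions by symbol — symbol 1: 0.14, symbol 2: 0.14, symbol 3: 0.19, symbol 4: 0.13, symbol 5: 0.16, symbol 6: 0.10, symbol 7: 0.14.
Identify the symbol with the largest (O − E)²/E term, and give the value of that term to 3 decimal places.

symbol 4, 1.313

Expected counts E_i = n·p_i: 60×0.14 = 8.4, 60×0.14 = 8.4, 60×0.19 = 11.4, 60×0.13 = 7.8, 60×0.16 = 9.6, 60×0.10 = 6, 60×0.14 = 8.4.
cat           O        E   (O−E)²/E
symbol 1      7      8.4     0.2333
symbol 2      8      8.4     0.0190
symbol 3     12     11.4     0.0316
symbol 4     11      7.8     1.3128
symbol 5      8      9.6     0.2667
symbol 6      6        6     0.0000
symbol 7      8      8.4     0.0190
The largest term is for symbol 4: 1.313.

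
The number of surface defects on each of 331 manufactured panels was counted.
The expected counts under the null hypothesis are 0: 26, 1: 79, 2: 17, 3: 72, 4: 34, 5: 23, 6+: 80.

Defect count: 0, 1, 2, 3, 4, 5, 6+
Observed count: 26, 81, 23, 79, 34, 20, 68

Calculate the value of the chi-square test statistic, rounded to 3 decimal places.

χ² = (26−26)²/26 + (81−79)²/79 + (23−17)²/17 + (79−72)²/72 + (34−34)²/34 + (20−23)²/23 + (68−80)²/80
   = 0.0000 + 0.0506 + 2.1176 + 0.6806 + 0.0000 + 0.3913 + 1.8000
Sum = 5.040

5.040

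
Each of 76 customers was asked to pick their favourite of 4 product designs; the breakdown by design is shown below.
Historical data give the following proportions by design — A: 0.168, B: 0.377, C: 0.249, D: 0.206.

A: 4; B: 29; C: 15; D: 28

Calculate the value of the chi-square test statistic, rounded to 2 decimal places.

Expected counts E_i = n·p_i: 76×0.168 = 12.768, 76×0.377 = 28.652, 76×0.249 = 18.924, 76×0.206 = 15.656.
cat         O        E   (O−E)²/E
A           4   12.768      6.021
B          29   28.652      0.004
C          15   18.924      0.814
D          28   15.656      9.733
Sum = 16.57

16.57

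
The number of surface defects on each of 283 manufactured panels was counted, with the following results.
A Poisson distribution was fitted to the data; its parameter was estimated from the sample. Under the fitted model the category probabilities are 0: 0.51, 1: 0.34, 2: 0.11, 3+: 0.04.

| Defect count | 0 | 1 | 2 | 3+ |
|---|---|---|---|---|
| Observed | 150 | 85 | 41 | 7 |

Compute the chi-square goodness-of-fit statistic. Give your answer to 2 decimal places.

Expected counts E_i = n·p_i: 283×0.51 = 144.33, 283×0.34 = 96.22, 283×0.11 = 31.13, 283×0.04 = 11.32.
χ² = (150−144.33)²/144.33 + (85−96.22)²/96.22 + (41−31.13)²/31.13 + (7−11.32)²/11.32
   = 0.223 + 1.308 + 3.129 + 1.649
Sum = 6.31

6.31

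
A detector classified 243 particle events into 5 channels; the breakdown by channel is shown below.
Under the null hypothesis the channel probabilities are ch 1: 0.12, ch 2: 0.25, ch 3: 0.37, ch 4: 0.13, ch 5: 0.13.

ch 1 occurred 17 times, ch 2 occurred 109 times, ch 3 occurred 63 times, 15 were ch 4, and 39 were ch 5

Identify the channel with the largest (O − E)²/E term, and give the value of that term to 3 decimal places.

Expected counts E_i = n·p_i: 243×0.12 = 29.16, 243×0.25 = 60.75, 243×0.37 = 89.91, 243×0.13 = 31.59, 243×0.13 = 31.59.
cat         O        E   (O−E)²/E
ch 1       17    29.16     5.0708
ch 2      109    60.75    38.3220
ch 3       63    89.91     8.0541
ch 4       15    31.59     8.7125
ch 5       39    31.59     1.7381
The largest term is for ch 2: 38.322.

ch 2, 38.322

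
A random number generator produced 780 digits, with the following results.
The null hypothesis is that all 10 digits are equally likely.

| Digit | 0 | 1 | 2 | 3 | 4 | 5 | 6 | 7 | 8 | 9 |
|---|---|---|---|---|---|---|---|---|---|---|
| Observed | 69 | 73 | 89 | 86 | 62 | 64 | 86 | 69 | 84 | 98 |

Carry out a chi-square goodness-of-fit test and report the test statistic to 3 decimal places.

16.974

Under H₀ each category has probability 1/10, so each expected count is 780/10 = 78.
0: (69 − 78)²/78 = 81/78 = 1.0385
1: (73 − 78)²/78 = 25/78 = 0.3205
2: (89 − 78)²/78 = 121/78 = 1.5513
3: (86 − 78)²/78 = 64/78 = 0.8205
4: (62 − 78)²/78 = 256/78 = 3.2821
5: (64 − 78)²/78 = 196/78 = 2.5128
6: (86 − 78)²/78 = 64/78 = 0.8205
7: (69 − 78)²/78 = 81/78 = 1.0385
8: (84 − 78)²/78 = 36/78 = 0.4615
9: (98 − 78)²/78 = 400/78 = 5.1282
Sum = 16.974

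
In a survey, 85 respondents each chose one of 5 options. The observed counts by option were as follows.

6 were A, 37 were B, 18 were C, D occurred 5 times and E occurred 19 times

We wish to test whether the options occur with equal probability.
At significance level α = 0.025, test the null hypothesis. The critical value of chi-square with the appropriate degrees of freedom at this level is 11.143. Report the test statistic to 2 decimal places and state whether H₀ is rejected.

39.41; reject

Expected count for each of the 5 categories: 85/5 = 17.
cat         O        E   (O−E)²/E
A           6       17      7.118
B          37       17     23.529
C          18       17      0.059
D           5       17      8.471
E          19       17      0.235
Sum = 39.41
df = 4. Since 39.41 > 11.143, we reject H₀.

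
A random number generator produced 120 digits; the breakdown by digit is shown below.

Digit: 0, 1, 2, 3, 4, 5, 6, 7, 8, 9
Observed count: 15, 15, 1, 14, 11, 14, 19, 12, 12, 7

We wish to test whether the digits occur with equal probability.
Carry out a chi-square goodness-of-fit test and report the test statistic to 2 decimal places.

18.50

Expected count for each of the 10 categories: 120/10 = 12.
0: (15 − 12)²/12 = 9/12 = 0.750
1: (15 − 12)²/12 = 9/12 = 0.750
2: (1 − 12)²/12 = 121/12 = 10.083
3: (14 − 12)²/12 = 4/12 = 0.333
4: (11 − 12)²/12 = 1/12 = 0.083
5: (14 − 12)²/12 = 4/12 = 0.333
6: (19 − 12)²/12 = 49/12 = 4.083
7: (12 − 12)²/12 = 0/12 = 0.000
8: (12 − 12)²/12 = 0/12 = 0.000
9: (7 − 12)²/12 = 25/12 = 2.083
Sum = 18.50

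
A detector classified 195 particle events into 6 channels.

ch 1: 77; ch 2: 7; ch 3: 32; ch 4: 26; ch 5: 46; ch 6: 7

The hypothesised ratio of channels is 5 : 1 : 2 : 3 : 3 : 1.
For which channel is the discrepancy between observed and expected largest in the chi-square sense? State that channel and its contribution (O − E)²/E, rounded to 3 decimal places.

Ratio total = 15. Expected counts: 195×5/15 = 65, 195×1/15 = 13, 195×2/15 = 26, 195×3/15 = 39, 195×3/15 = 39, 195×1/15 = 13.
cat         O        E   (O−E)²/E
ch 1       77       65     2.2154
ch 2        7       13     2.7692
ch 3       32       26     1.3846
ch 4       26       39     4.3333
ch 5       46       39     1.2564
ch 6        7       13     2.7692
The largest term is for ch 4: 4.333.

ch 4, 4.333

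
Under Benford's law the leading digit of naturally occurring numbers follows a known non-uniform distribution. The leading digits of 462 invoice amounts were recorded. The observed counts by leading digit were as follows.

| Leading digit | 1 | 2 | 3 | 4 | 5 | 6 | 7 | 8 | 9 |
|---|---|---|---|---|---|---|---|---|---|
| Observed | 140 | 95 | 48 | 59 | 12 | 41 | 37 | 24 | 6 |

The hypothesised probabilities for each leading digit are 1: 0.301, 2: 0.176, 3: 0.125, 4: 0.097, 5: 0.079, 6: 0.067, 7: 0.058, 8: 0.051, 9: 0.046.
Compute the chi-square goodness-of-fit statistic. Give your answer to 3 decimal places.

42.991

Expected counts E_i = n·p_i: 462×0.301 = 139.062, 462×0.176 = 81.312, 462×0.125 = 57.75, 462×0.097 = 44.814, 462×0.079 = 36.498, 462×0.067 = 30.954, 462×0.058 = 26.796, 462×0.051 = 23.562, 462×0.046 = 21.252.
χ² = (140−139.062)²/139.062 + (95−81.312)²/81.312 + (48−57.75)²/57.75 + (59−44.814)²/44.814 + (12−36.498)²/36.498 + (41−30.954)²/30.954 + (37−26.796)²/26.796 + (24−23.562)²/23.562 + (6−21.252)²/21.252
   = 0.0063 + 2.3042 + 1.6461 + 4.4906 + 16.4434 + 3.2604 + 3.8857 + 0.0081 + 10.9460
Sum = 42.991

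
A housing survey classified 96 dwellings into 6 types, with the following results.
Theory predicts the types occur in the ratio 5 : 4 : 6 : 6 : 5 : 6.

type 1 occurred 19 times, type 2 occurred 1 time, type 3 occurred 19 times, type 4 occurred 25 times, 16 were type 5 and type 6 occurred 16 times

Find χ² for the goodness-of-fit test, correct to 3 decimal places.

Ratio total = 32. Expected counts: 96×5/32 = 15, 96×4/32 = 12, 96×6/32 = 18, 96×6/32 = 18, 96×5/32 = 15, 96×6/32 = 18.
cat         O        E   (O−E)²/E
type 1     19       15     1.0667
type 2      1       12    10.0833
type 3     19       18     0.0556
type 4     25       18     2.7222
type 5     16       15     0.0667
type 6     16       18     0.2222
Sum = 14.217

14.217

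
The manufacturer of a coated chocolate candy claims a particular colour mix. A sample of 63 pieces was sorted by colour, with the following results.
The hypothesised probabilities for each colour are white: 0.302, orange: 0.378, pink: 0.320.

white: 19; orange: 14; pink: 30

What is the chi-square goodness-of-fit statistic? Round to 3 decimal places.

8.847

Expected counts E_i = n·p_i: 63×0.302 = 19.026, 63×0.378 = 23.814, 63×0.320 = 20.16.
χ² = (19−19.026)²/19.026 + (14−23.814)²/23.814 + (30−20.16)²/20.16
   = 0.0000 + 4.0445 + 4.8029
Sum = 8.847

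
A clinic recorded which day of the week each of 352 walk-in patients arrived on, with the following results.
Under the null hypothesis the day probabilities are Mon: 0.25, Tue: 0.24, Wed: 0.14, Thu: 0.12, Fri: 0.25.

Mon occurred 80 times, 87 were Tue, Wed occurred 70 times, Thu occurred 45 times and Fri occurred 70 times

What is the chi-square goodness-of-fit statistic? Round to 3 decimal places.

Expected counts E_i = n·p_i: 352×0.25 = 88, 352×0.24 = 84.48, 352×0.14 = 49.28, 352×0.12 = 42.24, 352×0.25 = 88.
χ² = (80−88)²/88 + (87−84.48)²/84.48 + (70−49.28)²/49.28 + (45−42.24)²/42.24 + (70−88)²/88
   = 0.7273 + 0.0752 + 8.7118 + 0.1803 + 3.6818
Sum = 13.376

13.376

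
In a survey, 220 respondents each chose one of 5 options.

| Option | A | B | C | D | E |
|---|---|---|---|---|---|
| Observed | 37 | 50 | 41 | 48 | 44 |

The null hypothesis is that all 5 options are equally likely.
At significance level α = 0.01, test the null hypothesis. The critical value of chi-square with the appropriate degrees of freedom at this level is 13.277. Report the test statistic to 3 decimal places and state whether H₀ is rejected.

Under H₀ each category has probability 1/5, so each expected count is 220/5 = 44.
A: (37 − 44)²/44 = 49/44 = 1.1136
B: (50 − 44)²/44 = 36/44 = 0.8182
C: (41 − 44)²/44 = 9/44 = 0.2045
D: (48 − 44)²/44 = 16/44 = 0.3636
E: (44 − 44)²/44 = 0/44 = 0.0000
Sum = 2.500
df = 4. Since 2.500 < 13.277, we do not reject H₀.

2.500; do not reject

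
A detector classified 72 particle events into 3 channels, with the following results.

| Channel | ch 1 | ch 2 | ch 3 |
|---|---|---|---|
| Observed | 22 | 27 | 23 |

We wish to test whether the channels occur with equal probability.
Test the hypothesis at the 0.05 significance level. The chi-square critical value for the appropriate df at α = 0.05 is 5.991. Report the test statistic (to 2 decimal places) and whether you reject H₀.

Expected count for each of the 3 categories: 72/3 = 24.
cat         O        E   (O−E)²/E
ch 1       22       24      0.167
ch 2       27       24      0.375
ch 3       23       24      0.042
Sum = 0.58
df = 2. Since 0.58 < 5.991, we do not reject H₀.

0.58; do not reject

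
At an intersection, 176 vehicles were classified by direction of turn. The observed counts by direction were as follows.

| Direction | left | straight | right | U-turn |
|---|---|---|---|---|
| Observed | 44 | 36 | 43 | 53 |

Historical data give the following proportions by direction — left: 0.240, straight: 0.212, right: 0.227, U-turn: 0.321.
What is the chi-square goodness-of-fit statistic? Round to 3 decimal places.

Expected counts E_i = n·p_i: 176×0.240 = 42.24, 176×0.212 = 37.312, 176×0.227 = 39.952, 176×0.321 = 56.496.
cat           O        E   (O−E)²/E
left         44    42.24     0.0733
straight     36   37.312     0.0461
right        43   39.952     0.2325
U-turn       53   56.496     0.2163
Sum = 0.568

0.568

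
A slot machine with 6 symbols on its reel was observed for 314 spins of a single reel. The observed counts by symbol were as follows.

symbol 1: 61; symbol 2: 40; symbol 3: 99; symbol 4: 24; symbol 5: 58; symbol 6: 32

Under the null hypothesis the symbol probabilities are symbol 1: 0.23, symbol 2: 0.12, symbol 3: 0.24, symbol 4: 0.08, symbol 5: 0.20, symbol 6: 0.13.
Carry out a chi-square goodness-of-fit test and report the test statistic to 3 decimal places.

11.624

Expected counts E_i = n·p_i: 314×0.23 = 72.22, 314×0.12 = 37.68, 314×0.24 = 75.36, 314×0.08 = 25.12, 314×0.20 = 62.8, 314×0.13 = 40.82.
χ² = (61−72.22)²/72.22 + (40−37.68)²/37.68 + (99−75.36)²/75.36 + (24−25.12)²/25.12 + (58−62.8)²/62.8 + (32−40.82)²/40.82
   = 1.7431 + 0.1428 + 7.4157 + 0.0499 + 0.3669 + 1.9057
Sum = 11.624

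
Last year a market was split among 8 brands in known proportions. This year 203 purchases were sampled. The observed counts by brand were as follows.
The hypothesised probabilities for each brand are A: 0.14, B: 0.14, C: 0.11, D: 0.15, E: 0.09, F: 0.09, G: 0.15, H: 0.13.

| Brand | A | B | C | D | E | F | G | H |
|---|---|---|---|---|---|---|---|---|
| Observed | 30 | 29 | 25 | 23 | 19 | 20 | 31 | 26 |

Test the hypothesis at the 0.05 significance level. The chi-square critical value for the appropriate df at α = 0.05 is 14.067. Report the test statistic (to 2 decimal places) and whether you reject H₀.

Expected counts E_i = n·p_i: 203×0.14 = 28.42, 203×0.14 = 28.42, 203×0.11 = 22.33, 203×0.15 = 30.45, 203×0.09 = 18.27, 203×0.09 = 18.27, 203×0.15 = 30.45, 203×0.13 = 26.39.
cat         O        E   (O−E)²/E
A          30    28.42      0.088
B          29    28.42      0.012
C          25    22.33      0.319
D          23    30.45      1.823
E          19    18.27      0.029
F          20    18.27      0.164
G          31    30.45      0.010
H          26    26.39      0.006
Sum = 2.45
df = 7. Since 2.45 < 14.067, we do not reject H₀.

2.45; do not reject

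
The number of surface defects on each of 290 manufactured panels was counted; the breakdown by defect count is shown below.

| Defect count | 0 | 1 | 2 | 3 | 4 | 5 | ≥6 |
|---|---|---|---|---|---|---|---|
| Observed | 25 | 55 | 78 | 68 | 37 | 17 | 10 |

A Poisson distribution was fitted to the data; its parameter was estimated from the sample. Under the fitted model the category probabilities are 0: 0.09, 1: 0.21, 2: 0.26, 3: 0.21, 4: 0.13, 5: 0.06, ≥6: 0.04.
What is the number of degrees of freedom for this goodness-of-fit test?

5

There are k = 7 categories and 1 parameter estimated from the data, so df = 7 − 1 − 1 = 5.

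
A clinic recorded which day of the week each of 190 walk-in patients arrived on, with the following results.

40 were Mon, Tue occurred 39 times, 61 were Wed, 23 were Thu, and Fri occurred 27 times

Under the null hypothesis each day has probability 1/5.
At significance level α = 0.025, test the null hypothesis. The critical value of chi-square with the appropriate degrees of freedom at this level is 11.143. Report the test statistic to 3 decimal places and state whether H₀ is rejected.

Expected count for each of the 5 categories: 190/5 = 38.
cat         O        E   (O−E)²/E
Mon        40       38     0.1053
Tue        39       38     0.0263
Wed        61       38    13.9211
Thu        23       38     5.9211
Fri        27       38     3.1842
Sum = 23.158
df = 4. Since 23.158 > 11.143, we reject H₀.

23.158; reject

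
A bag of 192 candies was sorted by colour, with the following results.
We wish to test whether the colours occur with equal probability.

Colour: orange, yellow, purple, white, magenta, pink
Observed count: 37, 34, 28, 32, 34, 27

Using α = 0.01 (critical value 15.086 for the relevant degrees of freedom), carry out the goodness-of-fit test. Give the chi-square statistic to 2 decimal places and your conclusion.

2.31; do not reject

Under H₀ each category has probability 1/6, so each expected count is 192/6 = 32.
χ² = (37−32)²/32 + (34−32)²/32 + (28−32)²/32 + (32−32)²/32 + (34−32)²/32 + (27−32)²/32
   = 0.781 + 0.125 + 0.500 + 0.000 + 0.125 + 0.781
Sum = 2.31
df = 5. Since 2.31 < 15.086, we do not reject H₀.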